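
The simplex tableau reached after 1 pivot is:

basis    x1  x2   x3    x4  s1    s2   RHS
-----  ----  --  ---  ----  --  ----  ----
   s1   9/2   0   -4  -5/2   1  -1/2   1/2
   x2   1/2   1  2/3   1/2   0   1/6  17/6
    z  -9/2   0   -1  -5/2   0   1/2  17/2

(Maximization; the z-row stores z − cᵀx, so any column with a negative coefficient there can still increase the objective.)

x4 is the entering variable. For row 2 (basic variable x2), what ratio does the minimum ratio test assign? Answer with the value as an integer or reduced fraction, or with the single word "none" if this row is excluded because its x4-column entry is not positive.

17/3

Ratio = RHS / (x4 entry) = (17/6) / (1/2) = 17/3.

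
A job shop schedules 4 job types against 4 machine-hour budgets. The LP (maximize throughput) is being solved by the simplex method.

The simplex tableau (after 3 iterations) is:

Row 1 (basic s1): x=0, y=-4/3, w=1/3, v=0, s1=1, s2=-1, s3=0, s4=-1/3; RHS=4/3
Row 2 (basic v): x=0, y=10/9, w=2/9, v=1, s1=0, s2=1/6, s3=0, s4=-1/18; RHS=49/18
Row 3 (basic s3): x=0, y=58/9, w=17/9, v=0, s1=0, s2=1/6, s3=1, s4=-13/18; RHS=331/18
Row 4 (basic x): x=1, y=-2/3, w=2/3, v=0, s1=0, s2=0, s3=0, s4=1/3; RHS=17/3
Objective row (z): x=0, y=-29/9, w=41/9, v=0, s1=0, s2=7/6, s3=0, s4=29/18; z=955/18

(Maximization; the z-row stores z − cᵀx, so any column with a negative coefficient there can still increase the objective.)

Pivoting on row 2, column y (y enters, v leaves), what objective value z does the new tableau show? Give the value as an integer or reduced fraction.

1219/20

Minimum ratio for y: (49/18)/(10/9) = 49/20.
z changes by −(z-row coeff of y)·ratio = −(-29/9)·(49/20) = 1421/180.
New z = 955/18 + (1421/180) = 1219/20.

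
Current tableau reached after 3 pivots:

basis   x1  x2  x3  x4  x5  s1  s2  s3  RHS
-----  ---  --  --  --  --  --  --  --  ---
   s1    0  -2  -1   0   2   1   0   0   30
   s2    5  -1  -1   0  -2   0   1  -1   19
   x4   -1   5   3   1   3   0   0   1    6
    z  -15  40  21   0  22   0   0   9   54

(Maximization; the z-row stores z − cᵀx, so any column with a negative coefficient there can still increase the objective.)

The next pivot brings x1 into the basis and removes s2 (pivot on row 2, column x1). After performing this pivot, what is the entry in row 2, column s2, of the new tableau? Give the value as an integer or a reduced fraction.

Pivot element is row 2, column x1: 5.
Normalize row 2: new (row 2, s2) = 1/5 = 1/5.
Row 2 is the pivot row, so the entry is 1/5.

1/5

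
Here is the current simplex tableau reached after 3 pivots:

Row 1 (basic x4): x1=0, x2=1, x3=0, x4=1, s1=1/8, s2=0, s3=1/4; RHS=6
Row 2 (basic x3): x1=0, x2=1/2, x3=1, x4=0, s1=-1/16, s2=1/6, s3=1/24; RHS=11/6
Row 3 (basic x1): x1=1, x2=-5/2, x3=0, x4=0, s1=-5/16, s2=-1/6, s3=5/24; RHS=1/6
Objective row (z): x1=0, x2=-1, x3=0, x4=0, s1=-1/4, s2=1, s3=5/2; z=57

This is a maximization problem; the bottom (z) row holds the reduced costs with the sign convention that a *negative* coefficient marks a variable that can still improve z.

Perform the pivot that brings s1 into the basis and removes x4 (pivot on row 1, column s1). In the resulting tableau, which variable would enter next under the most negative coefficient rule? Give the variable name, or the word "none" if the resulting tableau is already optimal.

none

Pivot element 1/8. New z-row = old z-row − (-1/4)·(row 1/(1/8)).
Updated z-row coefficients: x1: 0, x2: 1, x3: 0, x4: 2, s1: 0, s2: 1, s3: 3.
No coefficient is strictly negative; the tableau after this pivot is optimal.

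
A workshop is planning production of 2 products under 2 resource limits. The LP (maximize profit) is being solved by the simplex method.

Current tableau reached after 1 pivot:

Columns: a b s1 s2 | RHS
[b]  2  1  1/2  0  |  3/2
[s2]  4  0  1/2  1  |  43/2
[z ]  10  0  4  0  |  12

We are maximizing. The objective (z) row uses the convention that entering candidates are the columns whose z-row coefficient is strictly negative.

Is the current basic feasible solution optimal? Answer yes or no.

No objective-row coefficient is strictly negative, so no entering variable exists; the tableau is optimal.

yes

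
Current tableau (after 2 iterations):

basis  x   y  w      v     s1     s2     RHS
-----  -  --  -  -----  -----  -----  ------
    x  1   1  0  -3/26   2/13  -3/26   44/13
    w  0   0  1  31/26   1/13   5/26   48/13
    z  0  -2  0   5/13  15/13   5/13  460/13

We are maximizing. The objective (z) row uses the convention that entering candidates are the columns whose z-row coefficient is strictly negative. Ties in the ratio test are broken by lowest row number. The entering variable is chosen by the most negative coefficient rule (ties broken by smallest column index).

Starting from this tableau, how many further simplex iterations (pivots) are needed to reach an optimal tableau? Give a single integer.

1

pivot: y in, x out → z = 548/13
No improving column remains; optimal.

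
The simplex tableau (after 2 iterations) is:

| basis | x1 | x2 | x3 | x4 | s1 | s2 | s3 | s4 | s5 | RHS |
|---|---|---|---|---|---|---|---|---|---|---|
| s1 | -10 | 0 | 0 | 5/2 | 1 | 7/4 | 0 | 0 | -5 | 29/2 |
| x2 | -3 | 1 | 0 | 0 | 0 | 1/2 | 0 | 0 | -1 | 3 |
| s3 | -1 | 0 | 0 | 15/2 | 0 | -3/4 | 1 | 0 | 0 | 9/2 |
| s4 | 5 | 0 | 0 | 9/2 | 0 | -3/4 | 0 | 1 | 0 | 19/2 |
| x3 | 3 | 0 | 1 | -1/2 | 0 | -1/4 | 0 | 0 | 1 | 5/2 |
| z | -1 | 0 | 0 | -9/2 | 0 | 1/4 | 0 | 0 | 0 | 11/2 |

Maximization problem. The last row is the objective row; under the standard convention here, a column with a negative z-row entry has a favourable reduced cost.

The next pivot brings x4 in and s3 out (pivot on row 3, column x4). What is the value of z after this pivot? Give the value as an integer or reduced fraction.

Minimum ratio for x4: (9/2)/(15/2) = 3/5.
z changes by −(z-row coeff of x4)·ratio = −(-9/2)·(3/5) = 27/10.
New z = 11/2 + (27/10) = 41/5.

41/5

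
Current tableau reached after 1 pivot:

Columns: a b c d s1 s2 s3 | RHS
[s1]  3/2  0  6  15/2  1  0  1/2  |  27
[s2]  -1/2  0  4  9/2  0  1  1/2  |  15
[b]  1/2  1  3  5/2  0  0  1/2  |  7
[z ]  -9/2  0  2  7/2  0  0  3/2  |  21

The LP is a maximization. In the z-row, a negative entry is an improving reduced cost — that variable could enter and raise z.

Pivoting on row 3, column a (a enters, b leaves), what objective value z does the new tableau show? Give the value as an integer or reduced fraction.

Minimum ratio for a: 7/(1/2) = 14.
z changes by −(z-row coeff of a)·ratio = −(-9/2)·14 = 63.
New z = 21 + 63 = 84.

84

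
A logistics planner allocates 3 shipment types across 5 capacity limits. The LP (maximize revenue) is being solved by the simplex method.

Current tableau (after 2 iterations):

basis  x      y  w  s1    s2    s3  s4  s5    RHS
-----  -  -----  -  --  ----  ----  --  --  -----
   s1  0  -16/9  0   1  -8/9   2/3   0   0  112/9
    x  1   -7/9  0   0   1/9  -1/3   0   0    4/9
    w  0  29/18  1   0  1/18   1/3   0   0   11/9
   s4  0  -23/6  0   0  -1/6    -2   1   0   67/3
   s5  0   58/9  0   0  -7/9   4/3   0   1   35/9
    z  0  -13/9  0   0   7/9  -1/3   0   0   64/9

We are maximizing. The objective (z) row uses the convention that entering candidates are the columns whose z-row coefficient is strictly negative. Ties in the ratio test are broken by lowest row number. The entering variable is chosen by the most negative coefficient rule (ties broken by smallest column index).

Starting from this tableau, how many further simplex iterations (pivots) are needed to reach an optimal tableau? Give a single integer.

pivot: y in, s5 out → z = 463/58
pivot: s3 in, y out → z = 97/12
No improving column remains; optimal.

2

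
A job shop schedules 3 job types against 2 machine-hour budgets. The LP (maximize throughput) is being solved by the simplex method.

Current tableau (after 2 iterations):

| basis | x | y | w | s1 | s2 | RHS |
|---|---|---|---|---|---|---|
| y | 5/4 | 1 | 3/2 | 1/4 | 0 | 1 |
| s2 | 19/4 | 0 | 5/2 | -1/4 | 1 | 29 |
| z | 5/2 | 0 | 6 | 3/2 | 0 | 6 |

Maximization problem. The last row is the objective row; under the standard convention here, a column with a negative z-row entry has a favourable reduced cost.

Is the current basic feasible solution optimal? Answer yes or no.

yes

No objective-row coefficient is strictly negative, so no entering variable exists; the tableau is optimal.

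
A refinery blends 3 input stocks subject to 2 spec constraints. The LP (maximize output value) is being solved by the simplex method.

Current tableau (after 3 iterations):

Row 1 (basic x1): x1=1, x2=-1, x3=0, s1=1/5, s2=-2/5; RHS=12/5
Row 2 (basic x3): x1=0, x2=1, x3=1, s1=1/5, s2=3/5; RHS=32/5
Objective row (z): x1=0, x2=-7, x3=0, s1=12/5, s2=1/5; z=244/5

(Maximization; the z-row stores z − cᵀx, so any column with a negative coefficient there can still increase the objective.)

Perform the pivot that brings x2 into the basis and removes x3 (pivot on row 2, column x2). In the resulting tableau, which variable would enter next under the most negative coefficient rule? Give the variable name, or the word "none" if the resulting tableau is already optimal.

none

Pivot element 1. New z-row = old z-row − (-7)·(row 2/1).
Updated z-row coefficients: x1: 0, x2: 0, x3: 7, s1: 19/5, s2: 22/5.
No coefficient is strictly negative; the tableau after this pivot is optimal.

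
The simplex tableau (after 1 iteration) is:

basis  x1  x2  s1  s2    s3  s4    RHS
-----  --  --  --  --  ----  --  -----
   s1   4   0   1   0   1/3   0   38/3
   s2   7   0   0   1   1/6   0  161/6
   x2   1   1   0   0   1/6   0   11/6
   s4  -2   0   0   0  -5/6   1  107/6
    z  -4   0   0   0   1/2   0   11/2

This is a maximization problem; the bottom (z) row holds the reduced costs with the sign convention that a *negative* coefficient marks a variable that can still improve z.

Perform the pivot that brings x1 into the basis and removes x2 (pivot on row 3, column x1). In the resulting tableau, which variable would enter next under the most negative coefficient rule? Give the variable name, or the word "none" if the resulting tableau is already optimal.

none

Pivot element 1. New z-row = old z-row − (-4)·(row 3/1).
Updated z-row coefficients: x1: 0, x2: 4, s1: 0, s2: 0, s3: 7/6, s4: 0.
No coefficient is strictly negative; the tableau after this pivot is optimal.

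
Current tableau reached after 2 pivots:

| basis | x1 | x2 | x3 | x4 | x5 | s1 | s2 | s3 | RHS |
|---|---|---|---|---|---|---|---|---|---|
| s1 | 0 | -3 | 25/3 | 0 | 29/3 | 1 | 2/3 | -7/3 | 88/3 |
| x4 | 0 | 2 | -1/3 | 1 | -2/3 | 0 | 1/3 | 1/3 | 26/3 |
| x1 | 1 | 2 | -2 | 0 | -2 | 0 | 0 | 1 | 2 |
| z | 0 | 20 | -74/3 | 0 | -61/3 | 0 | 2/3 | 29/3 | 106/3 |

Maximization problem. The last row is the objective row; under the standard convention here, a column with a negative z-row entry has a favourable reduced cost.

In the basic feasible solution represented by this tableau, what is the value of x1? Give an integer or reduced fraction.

2

x1 is basic (row 3); its value is the RHS of that row: 2.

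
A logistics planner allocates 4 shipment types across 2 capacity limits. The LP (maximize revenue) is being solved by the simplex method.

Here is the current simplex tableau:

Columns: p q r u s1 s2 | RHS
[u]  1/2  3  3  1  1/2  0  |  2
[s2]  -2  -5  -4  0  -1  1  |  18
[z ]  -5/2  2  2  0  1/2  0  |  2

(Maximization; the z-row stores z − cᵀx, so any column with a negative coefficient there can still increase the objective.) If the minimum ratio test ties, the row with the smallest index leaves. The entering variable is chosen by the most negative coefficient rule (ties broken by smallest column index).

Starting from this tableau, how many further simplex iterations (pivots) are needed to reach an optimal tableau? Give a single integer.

1

pivot: p in, u out → z = 12
No improving column remains; optimal.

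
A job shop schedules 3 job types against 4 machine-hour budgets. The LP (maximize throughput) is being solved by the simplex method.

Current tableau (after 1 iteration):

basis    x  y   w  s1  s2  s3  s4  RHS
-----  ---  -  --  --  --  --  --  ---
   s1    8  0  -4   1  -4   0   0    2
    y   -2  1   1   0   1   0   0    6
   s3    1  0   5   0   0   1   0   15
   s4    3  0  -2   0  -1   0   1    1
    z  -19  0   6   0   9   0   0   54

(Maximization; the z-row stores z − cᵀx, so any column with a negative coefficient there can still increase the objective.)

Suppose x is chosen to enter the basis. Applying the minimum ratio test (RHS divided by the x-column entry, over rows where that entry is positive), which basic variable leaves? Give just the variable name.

s1

Ratios: row 1 (s1): 2/8 = 1/4; row 2 (y): entry -2 ≤ 0, skip; row 3 (s3): 15/1 = 15; row 4 (s4): 1/3 = 1/3.
Minimum ratio 1/4 is in the s1 row, so s1 leaves.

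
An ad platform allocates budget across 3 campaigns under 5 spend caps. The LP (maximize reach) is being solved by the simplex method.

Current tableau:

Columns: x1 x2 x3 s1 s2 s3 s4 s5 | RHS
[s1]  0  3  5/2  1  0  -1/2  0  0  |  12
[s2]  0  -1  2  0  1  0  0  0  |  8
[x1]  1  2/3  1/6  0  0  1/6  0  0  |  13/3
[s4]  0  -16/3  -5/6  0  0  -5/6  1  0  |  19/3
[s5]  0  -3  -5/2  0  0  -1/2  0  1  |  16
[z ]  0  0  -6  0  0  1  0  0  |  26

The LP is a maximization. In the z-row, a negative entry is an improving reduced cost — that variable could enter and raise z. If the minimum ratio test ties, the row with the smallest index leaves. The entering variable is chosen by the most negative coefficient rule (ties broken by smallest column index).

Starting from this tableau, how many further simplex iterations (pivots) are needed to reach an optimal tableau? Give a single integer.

2

pivot: x3 in, s2 out → z = 50
pivot: x2 in, s1 out → z = 874/17
No improving column remains; optimal.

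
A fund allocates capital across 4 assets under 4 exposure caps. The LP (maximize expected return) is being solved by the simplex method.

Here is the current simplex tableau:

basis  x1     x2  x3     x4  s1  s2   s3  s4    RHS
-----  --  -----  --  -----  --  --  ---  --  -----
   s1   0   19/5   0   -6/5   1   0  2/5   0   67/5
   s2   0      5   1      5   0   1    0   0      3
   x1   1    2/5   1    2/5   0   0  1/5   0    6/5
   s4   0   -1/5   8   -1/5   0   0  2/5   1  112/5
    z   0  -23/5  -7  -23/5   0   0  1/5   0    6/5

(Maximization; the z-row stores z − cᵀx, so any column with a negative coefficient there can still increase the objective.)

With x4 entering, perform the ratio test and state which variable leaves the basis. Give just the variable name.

s2

Ratios: row 1 (s1): entry -6/5 ≤ 0, skip; row 2 (s2): 3/5 = 3/5; row 3 (x1): (6/5)/(2/5) = 3; row 4 (s4): entry -1/5 ≤ 0, skip.
Minimum ratio 3/5 is in the s2 row, so s2 leaves.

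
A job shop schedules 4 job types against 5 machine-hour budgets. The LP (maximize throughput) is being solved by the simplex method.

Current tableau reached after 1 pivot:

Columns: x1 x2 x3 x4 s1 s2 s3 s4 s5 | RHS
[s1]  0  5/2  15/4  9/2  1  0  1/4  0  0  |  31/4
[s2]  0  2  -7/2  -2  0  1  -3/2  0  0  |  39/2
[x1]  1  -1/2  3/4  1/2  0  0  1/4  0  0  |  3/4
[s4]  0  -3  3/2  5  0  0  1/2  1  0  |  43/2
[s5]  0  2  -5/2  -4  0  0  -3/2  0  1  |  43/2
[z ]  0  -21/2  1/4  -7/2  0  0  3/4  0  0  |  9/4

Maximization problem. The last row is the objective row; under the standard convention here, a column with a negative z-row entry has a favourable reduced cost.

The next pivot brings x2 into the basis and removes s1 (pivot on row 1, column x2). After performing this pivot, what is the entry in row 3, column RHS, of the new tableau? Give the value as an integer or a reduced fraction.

23/10

Pivot element is row 1, column x2: 5/2.
Normalize row 1: new (row 1, RHS) = (31/4)/(5/2) = 31/10.
row 3 ← row 3 − (-1/2)·(new row 1): 3/4 − (-1/2)·(31/10) = 23/10.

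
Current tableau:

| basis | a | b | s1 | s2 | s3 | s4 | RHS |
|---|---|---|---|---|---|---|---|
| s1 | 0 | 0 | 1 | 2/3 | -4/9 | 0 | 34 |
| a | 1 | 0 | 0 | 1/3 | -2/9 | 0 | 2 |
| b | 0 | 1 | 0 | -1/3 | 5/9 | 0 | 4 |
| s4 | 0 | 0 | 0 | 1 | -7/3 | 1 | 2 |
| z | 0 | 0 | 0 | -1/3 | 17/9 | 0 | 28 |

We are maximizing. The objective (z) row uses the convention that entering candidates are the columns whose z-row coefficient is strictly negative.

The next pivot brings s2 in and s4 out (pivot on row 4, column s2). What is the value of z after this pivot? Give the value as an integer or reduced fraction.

86/3

Minimum ratio for s2: 2/1 = 2.
z changes by −(z-row coeff of s2)·ratio = −(-1/3)·2 = 2/3.
New z = 28 + (2/3) = 86/3.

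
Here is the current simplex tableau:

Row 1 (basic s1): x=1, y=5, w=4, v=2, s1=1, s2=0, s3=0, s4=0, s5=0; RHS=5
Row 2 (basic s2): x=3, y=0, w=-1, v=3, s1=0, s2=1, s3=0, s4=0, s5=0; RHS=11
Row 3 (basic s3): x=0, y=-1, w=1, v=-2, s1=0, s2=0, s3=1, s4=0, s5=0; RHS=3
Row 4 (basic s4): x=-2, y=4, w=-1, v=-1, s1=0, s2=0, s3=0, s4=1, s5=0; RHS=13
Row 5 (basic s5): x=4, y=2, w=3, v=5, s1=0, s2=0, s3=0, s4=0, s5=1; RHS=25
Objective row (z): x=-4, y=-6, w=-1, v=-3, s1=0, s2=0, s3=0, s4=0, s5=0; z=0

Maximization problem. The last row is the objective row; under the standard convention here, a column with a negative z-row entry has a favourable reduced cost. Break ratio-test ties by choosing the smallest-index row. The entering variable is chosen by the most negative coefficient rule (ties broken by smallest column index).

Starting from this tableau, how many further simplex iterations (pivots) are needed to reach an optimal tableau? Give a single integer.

pivot: y in, s1 out → z = 6
pivot: x in, s2 out → z = 244/15
No improving column remains; optimal.

2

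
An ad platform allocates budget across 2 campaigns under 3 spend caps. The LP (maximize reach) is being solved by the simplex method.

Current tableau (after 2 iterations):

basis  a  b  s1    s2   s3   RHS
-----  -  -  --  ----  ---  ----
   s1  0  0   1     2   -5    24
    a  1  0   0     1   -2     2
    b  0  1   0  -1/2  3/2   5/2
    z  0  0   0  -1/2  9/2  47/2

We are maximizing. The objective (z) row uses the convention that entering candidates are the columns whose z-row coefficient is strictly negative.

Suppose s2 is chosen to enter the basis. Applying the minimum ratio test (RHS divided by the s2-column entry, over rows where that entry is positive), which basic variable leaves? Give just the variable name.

Ratios: row 1 (s1): 24/2 = 12; row 2 (a): 2/1 = 2; row 3 (b): entry -1/2 ≤ 0, skip.
Minimum ratio 2 is in the a row, so a leaves.

a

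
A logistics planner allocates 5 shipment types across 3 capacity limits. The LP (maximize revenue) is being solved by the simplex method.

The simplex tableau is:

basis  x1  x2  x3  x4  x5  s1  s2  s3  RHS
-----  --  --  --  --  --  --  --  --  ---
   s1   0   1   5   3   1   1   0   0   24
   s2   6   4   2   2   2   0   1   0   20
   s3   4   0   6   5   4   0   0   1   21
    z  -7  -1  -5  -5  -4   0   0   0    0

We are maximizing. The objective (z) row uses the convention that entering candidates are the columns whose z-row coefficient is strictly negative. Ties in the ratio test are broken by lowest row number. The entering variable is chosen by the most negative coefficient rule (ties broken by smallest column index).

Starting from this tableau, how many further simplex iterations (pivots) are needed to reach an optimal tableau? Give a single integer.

pivot: x1 in, s2 out → z = 70/3
pivot: x3 in, s3 out → z = 194/7
pivot: x4 in, x3 out → z = 318/11
No improving column remains; optimal.

3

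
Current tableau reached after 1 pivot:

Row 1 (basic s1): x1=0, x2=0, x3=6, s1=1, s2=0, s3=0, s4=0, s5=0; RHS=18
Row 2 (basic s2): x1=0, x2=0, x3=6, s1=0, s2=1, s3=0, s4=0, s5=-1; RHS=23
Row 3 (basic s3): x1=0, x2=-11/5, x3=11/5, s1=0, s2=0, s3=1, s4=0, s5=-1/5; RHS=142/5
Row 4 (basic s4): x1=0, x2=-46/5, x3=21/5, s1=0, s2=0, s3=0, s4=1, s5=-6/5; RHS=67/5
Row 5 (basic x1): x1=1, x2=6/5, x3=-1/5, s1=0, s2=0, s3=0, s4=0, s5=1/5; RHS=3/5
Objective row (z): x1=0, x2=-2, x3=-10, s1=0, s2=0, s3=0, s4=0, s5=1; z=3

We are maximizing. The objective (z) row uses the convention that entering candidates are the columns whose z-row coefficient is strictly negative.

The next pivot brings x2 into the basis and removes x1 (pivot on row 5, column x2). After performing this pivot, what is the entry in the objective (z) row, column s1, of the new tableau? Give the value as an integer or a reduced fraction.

Pivot element is row 5, column x2: 6/5.
Normalize row 5: new (row 5, s1) = 0/(6/5) = 0.
z-row ← z-row − (-2)·(new row 5): 0 − (-2)·0 = 0.

0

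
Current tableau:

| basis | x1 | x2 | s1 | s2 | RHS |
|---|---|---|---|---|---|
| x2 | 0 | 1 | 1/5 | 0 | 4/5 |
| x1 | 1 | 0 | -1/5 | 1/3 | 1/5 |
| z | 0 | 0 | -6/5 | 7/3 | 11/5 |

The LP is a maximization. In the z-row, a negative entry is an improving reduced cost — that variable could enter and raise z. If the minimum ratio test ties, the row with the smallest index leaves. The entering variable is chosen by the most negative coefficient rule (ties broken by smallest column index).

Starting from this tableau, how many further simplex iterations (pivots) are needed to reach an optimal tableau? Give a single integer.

1

pivot: s1 in, x2 out → z = 7
No improving column remains; optimal.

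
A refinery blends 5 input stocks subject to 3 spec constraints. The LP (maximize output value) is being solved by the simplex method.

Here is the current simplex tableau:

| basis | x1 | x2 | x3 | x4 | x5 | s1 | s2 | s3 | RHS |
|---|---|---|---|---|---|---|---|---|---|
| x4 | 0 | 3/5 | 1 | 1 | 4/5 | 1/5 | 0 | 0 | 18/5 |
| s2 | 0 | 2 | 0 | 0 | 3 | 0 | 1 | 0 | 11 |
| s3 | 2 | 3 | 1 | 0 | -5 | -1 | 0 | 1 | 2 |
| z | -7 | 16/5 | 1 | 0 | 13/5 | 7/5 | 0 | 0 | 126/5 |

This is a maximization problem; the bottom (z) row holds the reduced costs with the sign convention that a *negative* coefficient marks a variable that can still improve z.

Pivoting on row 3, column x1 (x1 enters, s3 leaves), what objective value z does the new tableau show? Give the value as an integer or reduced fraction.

161/5

Minimum ratio for x1: 2/2 = 1.
z changes by −(z-row coeff of x1)·ratio = −(-7)·1 = 7.
New z = 126/5 + 7 = 161/5.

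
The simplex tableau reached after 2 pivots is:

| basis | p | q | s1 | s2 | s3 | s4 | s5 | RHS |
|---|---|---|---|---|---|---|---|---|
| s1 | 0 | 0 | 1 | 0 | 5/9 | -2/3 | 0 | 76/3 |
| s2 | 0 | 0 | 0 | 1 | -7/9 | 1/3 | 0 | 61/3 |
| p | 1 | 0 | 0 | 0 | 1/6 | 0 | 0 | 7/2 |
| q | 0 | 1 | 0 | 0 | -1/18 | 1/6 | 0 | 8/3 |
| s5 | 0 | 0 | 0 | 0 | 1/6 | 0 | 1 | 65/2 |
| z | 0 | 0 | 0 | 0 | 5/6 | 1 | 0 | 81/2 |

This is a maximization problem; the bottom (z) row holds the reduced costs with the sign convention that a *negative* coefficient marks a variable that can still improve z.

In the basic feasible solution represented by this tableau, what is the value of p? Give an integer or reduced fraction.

7/2

p is basic (row 3); its value is the RHS of that row: 7/2.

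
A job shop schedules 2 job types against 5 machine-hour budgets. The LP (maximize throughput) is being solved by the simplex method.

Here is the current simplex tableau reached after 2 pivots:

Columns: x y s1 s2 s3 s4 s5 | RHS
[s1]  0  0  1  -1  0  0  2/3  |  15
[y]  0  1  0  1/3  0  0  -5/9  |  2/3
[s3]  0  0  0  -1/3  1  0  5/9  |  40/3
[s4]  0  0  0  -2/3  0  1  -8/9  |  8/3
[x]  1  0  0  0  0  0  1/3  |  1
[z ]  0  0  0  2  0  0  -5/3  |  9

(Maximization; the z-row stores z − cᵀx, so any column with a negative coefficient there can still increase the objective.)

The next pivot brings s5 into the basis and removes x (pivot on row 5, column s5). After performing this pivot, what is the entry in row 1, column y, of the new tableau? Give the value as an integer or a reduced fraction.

0

Pivot element is row 5, column s5: 1/3.
Normalize row 5: new (row 5, y) = 0/(1/3) = 0.
row 1 ← row 1 − (2/3)·(new row 5): 0 − (2/3)·0 = 0.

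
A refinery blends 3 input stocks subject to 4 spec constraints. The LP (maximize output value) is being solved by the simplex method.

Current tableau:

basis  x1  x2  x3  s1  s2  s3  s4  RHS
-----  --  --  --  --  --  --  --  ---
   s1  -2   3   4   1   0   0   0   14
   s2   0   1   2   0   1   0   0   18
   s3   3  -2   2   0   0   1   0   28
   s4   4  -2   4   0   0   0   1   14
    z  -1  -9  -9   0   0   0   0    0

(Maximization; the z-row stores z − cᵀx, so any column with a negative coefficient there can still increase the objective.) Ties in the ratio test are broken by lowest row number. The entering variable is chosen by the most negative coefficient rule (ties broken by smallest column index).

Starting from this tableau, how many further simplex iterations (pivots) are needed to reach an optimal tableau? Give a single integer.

2

pivot: x2 in, s1 out → z = 42
pivot: x1 in, s4 out → z = 413/4
No improving column remains; optimal.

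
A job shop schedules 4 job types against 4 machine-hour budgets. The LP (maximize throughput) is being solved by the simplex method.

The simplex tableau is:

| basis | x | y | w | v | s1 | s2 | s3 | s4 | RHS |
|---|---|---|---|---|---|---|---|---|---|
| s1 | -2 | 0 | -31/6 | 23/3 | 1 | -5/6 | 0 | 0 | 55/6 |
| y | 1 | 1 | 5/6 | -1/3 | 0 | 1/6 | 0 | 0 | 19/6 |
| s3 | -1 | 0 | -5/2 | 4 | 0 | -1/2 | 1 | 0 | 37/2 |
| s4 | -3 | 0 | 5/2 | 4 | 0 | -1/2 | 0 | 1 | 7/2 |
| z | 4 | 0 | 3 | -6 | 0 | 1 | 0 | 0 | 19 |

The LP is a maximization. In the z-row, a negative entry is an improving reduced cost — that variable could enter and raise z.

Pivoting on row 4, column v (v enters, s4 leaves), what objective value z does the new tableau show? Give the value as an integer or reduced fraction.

97/4

Minimum ratio for v: (7/2)/4 = 7/8.
z changes by −(z-row coeff of v)·ratio = −(-6)·(7/8) = 21/4.
New z = 19 + (21/4) = 97/4.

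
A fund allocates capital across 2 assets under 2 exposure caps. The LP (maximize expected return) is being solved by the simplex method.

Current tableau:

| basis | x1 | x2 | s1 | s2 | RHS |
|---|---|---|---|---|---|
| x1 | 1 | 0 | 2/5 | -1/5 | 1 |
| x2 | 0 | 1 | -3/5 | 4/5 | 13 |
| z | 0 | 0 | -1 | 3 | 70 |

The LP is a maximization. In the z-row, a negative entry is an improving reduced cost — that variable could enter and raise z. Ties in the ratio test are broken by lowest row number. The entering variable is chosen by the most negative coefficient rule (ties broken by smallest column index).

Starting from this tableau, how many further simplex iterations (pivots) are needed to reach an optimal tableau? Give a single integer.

1

pivot: s1 in, x1 out → z = 145/2
No improving column remains; optimal.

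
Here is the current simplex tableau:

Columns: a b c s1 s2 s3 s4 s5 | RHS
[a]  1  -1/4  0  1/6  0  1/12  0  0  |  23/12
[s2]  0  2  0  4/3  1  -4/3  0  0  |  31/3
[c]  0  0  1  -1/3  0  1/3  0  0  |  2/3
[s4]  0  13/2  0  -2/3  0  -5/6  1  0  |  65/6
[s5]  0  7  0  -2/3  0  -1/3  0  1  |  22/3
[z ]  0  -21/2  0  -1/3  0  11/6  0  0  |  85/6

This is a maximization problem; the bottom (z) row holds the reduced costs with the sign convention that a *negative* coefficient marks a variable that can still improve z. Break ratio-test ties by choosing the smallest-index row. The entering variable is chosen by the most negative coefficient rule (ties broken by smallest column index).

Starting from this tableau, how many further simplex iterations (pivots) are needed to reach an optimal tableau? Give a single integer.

2

pivot: b in, s5 out → z = 151/6
pivot: s1 in, s2 out → z = 259/8
No improving column remains; optimal.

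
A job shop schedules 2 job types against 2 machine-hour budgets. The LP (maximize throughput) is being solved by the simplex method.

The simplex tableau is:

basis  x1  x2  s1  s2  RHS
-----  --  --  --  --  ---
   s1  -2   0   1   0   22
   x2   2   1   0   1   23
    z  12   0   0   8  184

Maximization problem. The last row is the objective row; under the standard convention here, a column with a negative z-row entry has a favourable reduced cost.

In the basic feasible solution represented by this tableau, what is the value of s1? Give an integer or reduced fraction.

s1 is basic (row 1); its value is the RHS of that row: 22.

22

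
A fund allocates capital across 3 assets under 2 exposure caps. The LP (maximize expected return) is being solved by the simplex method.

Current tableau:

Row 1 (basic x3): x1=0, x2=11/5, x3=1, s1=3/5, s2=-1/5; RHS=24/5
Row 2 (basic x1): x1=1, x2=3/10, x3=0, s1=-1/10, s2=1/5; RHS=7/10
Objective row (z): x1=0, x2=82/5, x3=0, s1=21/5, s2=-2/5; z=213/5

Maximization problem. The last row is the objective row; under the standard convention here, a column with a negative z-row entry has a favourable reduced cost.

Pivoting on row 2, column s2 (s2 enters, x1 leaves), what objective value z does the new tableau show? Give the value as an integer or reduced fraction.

44

Minimum ratio for s2: (7/10)/(1/5) = 7/2.
z changes by −(z-row coeff of s2)·ratio = −(-2/5)·(7/2) = 7/5.
New z = 213/5 + (7/5) = 44.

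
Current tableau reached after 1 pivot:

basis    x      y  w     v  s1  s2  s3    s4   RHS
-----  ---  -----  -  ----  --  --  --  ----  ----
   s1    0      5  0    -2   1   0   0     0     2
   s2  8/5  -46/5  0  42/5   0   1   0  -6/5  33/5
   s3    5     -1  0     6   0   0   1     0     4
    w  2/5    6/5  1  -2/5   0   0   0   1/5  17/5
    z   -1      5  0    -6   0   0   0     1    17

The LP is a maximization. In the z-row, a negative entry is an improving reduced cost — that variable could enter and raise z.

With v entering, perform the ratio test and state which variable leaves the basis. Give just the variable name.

Ratios: row 1 (s1): entry -2 ≤ 0, skip; row 2 (s2): (33/5)/(42/5) = 11/14; row 3 (s3): 4/6 = 2/3; row 4 (w): entry -2/5 ≤ 0, skip.
Minimum ratio 2/3 is in the s3 row, so s3 leaves.

s3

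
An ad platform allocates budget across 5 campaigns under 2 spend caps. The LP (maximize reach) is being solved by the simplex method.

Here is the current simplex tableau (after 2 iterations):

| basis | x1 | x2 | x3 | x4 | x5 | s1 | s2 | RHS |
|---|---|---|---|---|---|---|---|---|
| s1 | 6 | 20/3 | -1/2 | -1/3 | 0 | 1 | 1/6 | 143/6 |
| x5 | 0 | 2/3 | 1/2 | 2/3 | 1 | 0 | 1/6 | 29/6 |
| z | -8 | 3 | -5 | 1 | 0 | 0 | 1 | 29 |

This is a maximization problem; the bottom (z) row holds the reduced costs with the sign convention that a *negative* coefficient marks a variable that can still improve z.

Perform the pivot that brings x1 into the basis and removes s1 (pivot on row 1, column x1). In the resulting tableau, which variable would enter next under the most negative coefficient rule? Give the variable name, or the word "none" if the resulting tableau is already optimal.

x3

Pivot element 6. New z-row = old z-row − (-8)·(row 1/6).
Updated z-row coefficients: x1: 0, x2: 107/9, x3: -17/3, x4: 5/9, x5: 0, s1: 4/3, s2: 11/9.
The most negative is -17/3 in column x3, so x3 would enter next.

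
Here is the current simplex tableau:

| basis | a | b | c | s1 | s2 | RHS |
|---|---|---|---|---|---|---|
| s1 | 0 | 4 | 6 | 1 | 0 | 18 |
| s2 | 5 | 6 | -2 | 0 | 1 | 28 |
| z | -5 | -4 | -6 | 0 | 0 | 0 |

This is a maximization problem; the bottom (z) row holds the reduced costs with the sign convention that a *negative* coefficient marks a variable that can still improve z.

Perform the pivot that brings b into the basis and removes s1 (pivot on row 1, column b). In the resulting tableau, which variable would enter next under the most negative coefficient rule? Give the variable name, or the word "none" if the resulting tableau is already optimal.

a

Pivot element 4. New z-row = old z-row − (-4)·(row 1/4).
Updated z-row coefficients: a: -5, b: 0, c: 0, s1: 1, s2: 0.
The most negative is -5 in column a, so a would enter next.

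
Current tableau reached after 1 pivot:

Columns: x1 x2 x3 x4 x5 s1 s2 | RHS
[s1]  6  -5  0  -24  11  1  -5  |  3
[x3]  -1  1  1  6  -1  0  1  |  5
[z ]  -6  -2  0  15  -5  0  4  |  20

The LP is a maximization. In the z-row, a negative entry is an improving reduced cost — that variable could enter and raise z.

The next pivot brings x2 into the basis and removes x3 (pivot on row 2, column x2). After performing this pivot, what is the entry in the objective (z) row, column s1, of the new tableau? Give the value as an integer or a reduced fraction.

Pivot element is row 2, column x2: 1.
Normalize row 2: new (row 2, s1) = 0/1 = 0.
z-row ← z-row − (-2)·(new row 2): 0 − (-2)·0 = 0.

0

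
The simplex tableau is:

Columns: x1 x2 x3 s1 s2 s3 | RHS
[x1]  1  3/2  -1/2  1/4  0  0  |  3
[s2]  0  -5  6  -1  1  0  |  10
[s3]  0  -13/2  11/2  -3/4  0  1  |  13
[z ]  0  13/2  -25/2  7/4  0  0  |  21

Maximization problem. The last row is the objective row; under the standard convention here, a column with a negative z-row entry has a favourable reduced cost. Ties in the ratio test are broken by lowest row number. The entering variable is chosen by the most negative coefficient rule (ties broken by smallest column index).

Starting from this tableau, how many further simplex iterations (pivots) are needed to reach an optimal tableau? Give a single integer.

2

pivot: x3 in, s2 out → z = 251/6
pivot: x2 in, x1 out → z = 724/13
No improving column remains; optimal.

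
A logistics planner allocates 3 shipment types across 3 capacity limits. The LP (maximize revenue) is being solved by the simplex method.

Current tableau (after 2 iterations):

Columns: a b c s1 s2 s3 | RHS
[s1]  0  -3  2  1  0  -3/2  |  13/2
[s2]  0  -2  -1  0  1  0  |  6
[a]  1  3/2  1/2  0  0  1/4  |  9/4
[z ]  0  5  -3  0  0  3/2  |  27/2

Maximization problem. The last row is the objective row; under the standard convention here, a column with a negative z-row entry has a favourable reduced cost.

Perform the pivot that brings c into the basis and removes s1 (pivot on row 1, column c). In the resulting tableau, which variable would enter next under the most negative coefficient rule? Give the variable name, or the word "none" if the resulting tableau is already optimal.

s3

Pivot element 2. New z-row = old z-row − (-3)·(row 1/2).
Updated z-row coefficients: a: 0, b: 1/2, c: 0, s1: 3/2, s2: 0, s3: -3/4.
The most negative is -3/4 in column s3, so s3 would enter next.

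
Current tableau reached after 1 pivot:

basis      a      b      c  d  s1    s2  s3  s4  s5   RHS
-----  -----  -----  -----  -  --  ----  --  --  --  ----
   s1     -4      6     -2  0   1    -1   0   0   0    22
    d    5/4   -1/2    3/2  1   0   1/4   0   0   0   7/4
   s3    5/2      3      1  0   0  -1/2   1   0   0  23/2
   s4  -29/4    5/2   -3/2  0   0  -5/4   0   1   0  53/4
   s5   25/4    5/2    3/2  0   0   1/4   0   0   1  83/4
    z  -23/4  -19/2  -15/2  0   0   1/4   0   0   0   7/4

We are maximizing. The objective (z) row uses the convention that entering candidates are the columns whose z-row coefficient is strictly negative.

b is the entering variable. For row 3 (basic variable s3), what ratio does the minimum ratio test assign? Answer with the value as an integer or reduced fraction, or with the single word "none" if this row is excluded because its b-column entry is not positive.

Ratio = RHS / (b entry) = (23/2) / 3 = 23/6.

23/6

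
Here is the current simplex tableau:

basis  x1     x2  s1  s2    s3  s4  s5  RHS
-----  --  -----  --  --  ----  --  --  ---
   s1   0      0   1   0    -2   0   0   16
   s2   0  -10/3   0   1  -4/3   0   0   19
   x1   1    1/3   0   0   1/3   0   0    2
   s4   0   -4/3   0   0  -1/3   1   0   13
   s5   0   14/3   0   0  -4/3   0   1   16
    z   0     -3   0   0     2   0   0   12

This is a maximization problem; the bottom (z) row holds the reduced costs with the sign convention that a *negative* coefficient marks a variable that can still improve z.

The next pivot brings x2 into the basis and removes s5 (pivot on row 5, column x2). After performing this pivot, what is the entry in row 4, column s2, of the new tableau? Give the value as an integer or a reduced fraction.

Pivot element is row 5, column x2: 14/3.
Normalize row 5: new (row 5, s2) = 0/(14/3) = 0.
row 4 ← row 4 − (-4/3)·(new row 5): 0 − (-4/3)·0 = 0.

0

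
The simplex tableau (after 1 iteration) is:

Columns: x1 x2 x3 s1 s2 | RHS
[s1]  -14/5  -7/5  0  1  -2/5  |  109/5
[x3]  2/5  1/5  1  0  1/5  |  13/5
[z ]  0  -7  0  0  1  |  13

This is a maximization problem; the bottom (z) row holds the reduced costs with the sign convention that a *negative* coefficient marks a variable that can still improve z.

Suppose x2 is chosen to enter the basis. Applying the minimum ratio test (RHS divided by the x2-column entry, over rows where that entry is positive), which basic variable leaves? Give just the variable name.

Ratios: row 1 (s1): entry -7/5 ≤ 0, skip; row 2 (x3): (13/5)/(1/5) = 13.
Minimum ratio 13 is in the x3 row, so x3 leaves.

x3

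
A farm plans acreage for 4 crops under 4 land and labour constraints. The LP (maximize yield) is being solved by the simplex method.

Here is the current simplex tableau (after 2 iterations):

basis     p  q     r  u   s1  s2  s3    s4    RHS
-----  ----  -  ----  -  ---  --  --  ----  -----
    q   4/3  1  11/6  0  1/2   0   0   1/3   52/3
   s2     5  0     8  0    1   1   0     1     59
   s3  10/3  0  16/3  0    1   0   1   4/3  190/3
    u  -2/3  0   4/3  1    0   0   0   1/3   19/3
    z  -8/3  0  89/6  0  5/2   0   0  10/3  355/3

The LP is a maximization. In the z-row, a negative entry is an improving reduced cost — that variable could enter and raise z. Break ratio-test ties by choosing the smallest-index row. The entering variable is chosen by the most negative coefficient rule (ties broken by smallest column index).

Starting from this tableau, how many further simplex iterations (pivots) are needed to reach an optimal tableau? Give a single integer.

1

pivot: p in, s2 out → z = 749/5
No improving column remains; optimal.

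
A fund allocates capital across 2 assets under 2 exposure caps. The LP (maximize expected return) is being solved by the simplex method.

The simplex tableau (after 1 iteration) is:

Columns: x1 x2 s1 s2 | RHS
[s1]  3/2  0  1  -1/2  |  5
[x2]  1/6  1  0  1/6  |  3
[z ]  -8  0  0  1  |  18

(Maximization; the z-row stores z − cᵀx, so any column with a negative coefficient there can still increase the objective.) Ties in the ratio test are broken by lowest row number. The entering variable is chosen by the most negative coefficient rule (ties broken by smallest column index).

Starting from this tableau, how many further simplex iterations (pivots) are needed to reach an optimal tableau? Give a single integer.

pivot: x1 in, s1 out → z = 134/3
pivot: s2 in, x2 out → z = 63
No improving column remains; optimal.

2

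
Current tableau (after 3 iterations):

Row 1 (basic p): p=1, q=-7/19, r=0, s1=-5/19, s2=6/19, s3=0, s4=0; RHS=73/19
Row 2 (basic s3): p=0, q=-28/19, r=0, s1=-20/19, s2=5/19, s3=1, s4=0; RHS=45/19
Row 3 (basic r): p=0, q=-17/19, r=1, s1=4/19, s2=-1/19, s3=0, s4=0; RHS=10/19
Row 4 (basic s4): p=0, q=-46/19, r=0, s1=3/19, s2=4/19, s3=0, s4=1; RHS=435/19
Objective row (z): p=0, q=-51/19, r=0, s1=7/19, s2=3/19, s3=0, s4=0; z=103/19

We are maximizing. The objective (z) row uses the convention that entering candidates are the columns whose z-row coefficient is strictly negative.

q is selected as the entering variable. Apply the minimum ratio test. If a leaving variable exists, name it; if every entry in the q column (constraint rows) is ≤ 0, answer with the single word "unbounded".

q-column entries: row 1: -7/19, row 2: -28/19, row 3: -17/19, row 4: -46/19. All ≤ 0, so q can increase without bound; the LP is unbounded in this direction.

unbounded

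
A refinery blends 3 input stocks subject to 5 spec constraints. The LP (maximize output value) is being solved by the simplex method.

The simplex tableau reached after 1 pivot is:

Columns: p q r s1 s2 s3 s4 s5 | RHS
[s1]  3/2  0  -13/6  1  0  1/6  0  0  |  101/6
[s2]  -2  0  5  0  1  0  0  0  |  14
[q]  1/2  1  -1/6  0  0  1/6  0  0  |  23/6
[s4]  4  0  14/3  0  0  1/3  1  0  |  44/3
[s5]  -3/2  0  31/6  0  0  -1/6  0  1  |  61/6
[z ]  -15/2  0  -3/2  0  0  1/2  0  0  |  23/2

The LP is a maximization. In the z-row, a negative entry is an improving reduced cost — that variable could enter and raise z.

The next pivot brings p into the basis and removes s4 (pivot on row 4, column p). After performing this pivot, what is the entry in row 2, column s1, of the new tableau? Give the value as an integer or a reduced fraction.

0

Pivot element is row 4, column p: 4.
Normalize row 4: new (row 4, s1) = 0/4 = 0.
row 2 ← row 2 − (-2)·(new row 4): 0 − (-2)·0 = 0.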